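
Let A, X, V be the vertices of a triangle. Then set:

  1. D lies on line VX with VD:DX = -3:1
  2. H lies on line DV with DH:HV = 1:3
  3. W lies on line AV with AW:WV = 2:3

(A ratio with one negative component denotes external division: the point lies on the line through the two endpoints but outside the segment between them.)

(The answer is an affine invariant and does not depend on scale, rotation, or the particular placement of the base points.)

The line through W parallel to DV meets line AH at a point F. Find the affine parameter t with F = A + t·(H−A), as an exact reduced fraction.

t = 2/5

Choose coordinates A = (0, 0), X = (1, 0), V = (0, 1).
1. D lies on line VX with VD:DX = -3:1 ⇒ D = (3/2, -1/2)
2. H lies on line DV with DH:HV = 1:3 ⇒ H = (9/8, -1/8)
3. W lies on line AV with AW:WV = 2:3 ⇒ W = (0, 2/5)
through W parallel to DV: direction (-3/2, 3/2); meets AH at F = (9/20, -1/20)
F = A + t·(H−A) with t = 2/5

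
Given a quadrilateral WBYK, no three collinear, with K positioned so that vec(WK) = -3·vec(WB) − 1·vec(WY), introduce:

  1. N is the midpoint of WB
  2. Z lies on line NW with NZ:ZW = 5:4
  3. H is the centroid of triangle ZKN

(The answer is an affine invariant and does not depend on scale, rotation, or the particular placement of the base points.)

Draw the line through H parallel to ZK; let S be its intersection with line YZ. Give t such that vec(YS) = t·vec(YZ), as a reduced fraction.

t = 191/186

Choose coordinates W = (0, 0), B = (1, 0), Y = (0, 1), K = (-3, -1).
1. N is the midpoint of WB ⇒ N = (1/2, 0)
2. Z lies on line NW with NZ:ZW = 5:4 ⇒ Z = (2/9, 0)
3. H is the centroid of triangle ZKN ⇒ H = (-41/54, -1/3)
through H parallel to ZK: direction (-29/9, -1); meets YZ at S = (191/837, -5/186)
S = Y + t·(Z−Y) with t = 191/186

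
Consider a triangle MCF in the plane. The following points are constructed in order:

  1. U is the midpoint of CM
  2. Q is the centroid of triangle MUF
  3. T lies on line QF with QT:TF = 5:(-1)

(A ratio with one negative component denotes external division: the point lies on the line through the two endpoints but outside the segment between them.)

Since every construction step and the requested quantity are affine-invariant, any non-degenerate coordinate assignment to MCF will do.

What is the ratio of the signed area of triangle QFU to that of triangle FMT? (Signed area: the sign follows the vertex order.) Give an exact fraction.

Choose coordinates M = (0, 0), C = (1, 0), F = (0, 1).
1. U is the midpoint of CM ⇒ U = (1/2, 0)
2. Q is the centroid of triangle MUF ⇒ Q = (1/6, 1/3)
3. T lies on line QF with QT:TF = 5:(-1) ⇒ T = (-1/24, 7/6)
2·[QFU] = -1/6, 2·[FMT] = -1/24
[QFU]:[FMT] = -1/6:-1/24 = 4

[QFU]:[FMT] = 4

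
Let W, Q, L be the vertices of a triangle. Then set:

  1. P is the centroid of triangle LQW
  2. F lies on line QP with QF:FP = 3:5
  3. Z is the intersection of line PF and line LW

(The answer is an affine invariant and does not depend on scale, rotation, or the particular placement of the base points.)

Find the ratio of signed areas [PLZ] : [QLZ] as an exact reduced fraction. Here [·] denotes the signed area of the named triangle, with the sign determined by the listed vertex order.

Assign W = (0, 0), Q = (1, 0), L = (0, 1) — the answer is frame-independent, so this choice is without loss of generality.
1. P is the centroid of triangle LQW ⇒ P = (1/3, 1/3)
2. F lies on line QP with QF:FP = 3:5 ⇒ F = (3/4, 1/8)
3. Z is the intersection of line PF and line LW ⇒ Z = (0, 1/2)
2·[PLZ] = 1/6, 2·[QLZ] = 1/2
[PLZ]:[QLZ] = 1/6:1/2 = 1/3

[PLZ]:[QLZ] = 1/3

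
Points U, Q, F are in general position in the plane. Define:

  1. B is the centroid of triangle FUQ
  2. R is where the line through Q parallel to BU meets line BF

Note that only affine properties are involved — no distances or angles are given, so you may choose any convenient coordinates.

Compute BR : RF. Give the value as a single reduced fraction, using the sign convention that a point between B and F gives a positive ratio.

BR:RF = -1/2

Work in coordinates with U = (0, 0), Q = (1, 0), F = (0, 1).
1. B is the centroid of triangle FUQ ⇒ B = (1/3, 1/3)
2. R is where the line through Q parallel to BU meets line BF ⇒ R = (2/3, -1/3)
R = B + t·(F−B) with t = -1, so BR:RF = t:(1−t) = -1:2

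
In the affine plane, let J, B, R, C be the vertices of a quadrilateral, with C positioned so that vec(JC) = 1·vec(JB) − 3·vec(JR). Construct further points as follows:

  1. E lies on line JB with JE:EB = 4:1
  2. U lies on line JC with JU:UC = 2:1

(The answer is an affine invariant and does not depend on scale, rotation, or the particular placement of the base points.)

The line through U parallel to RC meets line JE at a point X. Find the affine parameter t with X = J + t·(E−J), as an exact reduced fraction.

Set J = (0, 0), B = (1, 0), R = (0, 1), C = (1, -3); any affine frame gives the same invariant.
1. E lies on line JB with JE:EB = 4:1 ⇒ E = (4/5, 0)
2. U lies on line JC with JU:UC = 2:1 ⇒ U = (2/3, -2)
through U parallel to RC: direction (1, -4); meets JE at X = (1/6, 0)
X = J + t·(E−J) with t = 5/24

t = 5/24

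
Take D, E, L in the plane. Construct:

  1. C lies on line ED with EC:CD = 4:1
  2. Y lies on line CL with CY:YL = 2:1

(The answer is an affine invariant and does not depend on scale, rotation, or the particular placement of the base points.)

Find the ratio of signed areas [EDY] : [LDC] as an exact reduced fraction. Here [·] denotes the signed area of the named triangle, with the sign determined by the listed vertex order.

[EDY]:[LDC] = -10/3

Work in coordinates with D = (0, 0), E = (1, 0), L = (0, 1).
1. C lies on line ED with EC:CD = 4:1 ⇒ C = (1/5, 0)
2. Y lies on line CL with CY:YL = 2:1 ⇒ Y = (1/15, 2/3)
2·[EDY] = -2/3, 2·[LDC] = 1/5
[EDY]:[LDC] = -2/3:1/5 = -10/3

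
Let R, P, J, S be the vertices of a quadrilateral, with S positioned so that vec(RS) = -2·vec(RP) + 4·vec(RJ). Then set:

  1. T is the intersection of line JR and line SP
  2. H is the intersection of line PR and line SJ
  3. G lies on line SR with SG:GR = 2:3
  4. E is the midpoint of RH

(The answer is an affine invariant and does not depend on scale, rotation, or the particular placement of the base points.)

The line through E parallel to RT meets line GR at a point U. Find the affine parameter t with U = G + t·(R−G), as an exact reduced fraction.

t = 23/18

Set R = (0, 0), P = (1, 0), J = (0, 1), S = (-2, 4); any affine frame gives the same invariant.
1. T is the intersection of line JR and line SP ⇒ T = (0, 4/3)
2. H is the intersection of line PR and line SJ ⇒ H = (2/3, 0)
3. G lies on line SR with SG:GR = 2:3 ⇒ G = (-6/5, 12/5)
4. E is the midpoint of RH ⇒ E = (1/3, 0)
through E parallel to RT: direction (0, 4/3); meets GR at U = (1/3, -2/3)
U = G + t·(R−G) with t = 23/18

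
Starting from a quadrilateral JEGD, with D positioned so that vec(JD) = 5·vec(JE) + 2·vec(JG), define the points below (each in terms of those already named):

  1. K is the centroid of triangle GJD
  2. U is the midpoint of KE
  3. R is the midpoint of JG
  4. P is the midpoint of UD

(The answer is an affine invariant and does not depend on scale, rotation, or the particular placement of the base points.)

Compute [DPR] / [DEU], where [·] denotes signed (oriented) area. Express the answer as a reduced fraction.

[DPR]:[DEU] = 3/4

Choose coordinates J = (0, 0), E = (1, 0), G = (0, 1), D = (5, 2).
1. K is the centroid of triangle GJD ⇒ K = (5/3, 1)
2. U is the midpoint of KE ⇒ U = (4/3, 1/2)
3. R is the midpoint of JG ⇒ R = (0, 1/2)
4. P is the midpoint of UD ⇒ P = (19/6, 5/4)
2·[DPR] = -1, 2·[DEU] = -4/3
[DPR]:[DEU] = -1:-4/3 = 3/4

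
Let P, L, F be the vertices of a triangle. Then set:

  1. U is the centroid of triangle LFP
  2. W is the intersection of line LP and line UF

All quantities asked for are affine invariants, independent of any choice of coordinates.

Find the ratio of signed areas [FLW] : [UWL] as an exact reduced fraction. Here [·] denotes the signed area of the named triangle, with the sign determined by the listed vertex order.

Choose coordinates P = (0, 0), L = (1, 0), F = (0, 1).
1. U is the centroid of triangle LFP ⇒ U = (1/3, 1/3)
2. W is the intersection of line LP and line UF ⇒ W = (1/2, 0)
2·[FLW] = -1/2, 2·[UWL] = 1/6
[FLW]:[UWL] = -1/2:1/6 = -3

[FLW]:[UWL] = -3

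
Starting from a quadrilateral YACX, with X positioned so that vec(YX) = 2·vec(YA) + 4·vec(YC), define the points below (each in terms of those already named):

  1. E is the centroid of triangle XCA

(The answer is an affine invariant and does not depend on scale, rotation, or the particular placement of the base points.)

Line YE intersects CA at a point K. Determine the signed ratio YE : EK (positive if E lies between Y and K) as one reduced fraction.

Assign Y = (0, 0), A = (1, 0), C = (0, 1), X = (2, 4) — the answer is frame-independent, so this choice is without loss of generality.
1. E is the centroid of triangle XCA ⇒ E = (1, 5/3)
line YE meets CA at K = (3/8, 5/8)
E = Y + t·(K−Y) with t = 8/3, so YE:EK = 8/3:-5/3

YE:EK = -8/5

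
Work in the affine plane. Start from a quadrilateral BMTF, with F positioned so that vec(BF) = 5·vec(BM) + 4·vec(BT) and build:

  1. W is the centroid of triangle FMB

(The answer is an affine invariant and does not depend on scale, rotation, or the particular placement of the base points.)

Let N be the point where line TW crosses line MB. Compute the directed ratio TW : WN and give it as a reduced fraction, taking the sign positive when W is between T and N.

TW:WN = -1/4

Choose coordinates B = (0, 0), M = (1, 0), T = (0, 1), F = (5, 4).
1. W is the centroid of triangle FMB ⇒ W = (2, 4/3)
line TW meets MB at N = (-6, 0)
W = T + t·(N−T) with t = -1/3, so TW:WN = -1/3:4/3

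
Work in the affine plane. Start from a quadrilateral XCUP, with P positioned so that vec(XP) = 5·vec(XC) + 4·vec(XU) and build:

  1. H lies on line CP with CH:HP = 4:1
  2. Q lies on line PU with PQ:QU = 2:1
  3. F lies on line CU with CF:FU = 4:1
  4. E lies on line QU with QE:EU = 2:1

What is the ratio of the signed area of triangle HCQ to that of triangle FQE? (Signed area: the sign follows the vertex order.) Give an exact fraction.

Set X = (0, 0), C = (1, 0), U = (0, 1), P = (5, 4); any affine frame gives the same invariant.
1. H lies on line CP with CH:HP = 4:1 ⇒ H = (21/5, 16/5)
2. Q lies on line PU with PQ:QU = 2:1 ⇒ Q = (5/3, 2)
3. F lies on line CU with CF:FU = 4:1 ⇒ F = (1/5, 4/5)
4. E lies on line QU with QE:EU = 2:1 ⇒ E = (5/9, 4/3)
2·[HCQ] = -64/15, 2·[FQE] = 16/45
[HCQ]:[FQE] = -64/15:16/45 = -12

[HCQ]:[FQE] = -12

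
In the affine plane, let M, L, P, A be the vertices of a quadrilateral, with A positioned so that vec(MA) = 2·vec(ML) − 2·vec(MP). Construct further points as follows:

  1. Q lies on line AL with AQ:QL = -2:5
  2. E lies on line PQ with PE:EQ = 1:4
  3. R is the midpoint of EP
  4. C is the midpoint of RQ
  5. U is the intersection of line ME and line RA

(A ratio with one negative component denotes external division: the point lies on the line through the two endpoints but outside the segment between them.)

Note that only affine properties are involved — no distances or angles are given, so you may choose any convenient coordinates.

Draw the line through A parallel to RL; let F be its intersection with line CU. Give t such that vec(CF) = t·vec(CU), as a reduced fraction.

Assign M = (0, 0), L = (1, 0), P = (0, 1), A = (2, -2) — the answer is frame-independent, so this choice is without loss of generality.
1. Q lies on line AL with AQ:QL = -2:5 ⇒ Q = (8/3, -10/3)
2. E lies on line PQ with PE:EQ = 1:4 ⇒ E = (8/15, 2/15)
3. R is the midpoint of EP ⇒ R = (4/15, 17/30)
4. C is the midpoint of RQ ⇒ C = (22/15, -83/60)
5. U is the intersection of line ME and line RA ⇒ U = (5/9, 5/36)
through A parallel to RL: direction (11/15, -17/30); meets CU at F = (61/36, -127/72)
F = C + t·(U−C) with t = -1/4

t = -1/4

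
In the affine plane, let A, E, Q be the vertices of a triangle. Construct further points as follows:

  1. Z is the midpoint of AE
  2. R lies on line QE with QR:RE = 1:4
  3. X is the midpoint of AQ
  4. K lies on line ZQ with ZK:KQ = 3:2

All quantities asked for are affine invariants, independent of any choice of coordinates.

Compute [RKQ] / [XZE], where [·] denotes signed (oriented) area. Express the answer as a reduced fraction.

[RKQ]:[XZE] = -4/25

Set A = (0, 0), E = (1, 0), Q = (0, 1); any affine frame gives the same invariant.
1. Z is the midpoint of AE ⇒ Z = (1/2, 0)
2. R lies on line QE with QR:RE = 1:4 ⇒ R = (1/5, 4/5)
3. X is the midpoint of AQ ⇒ X = (0, 1/2)
4. K lies on line ZQ with ZK:KQ = 3:2 ⇒ K = (1/5, 3/5)
2·[RKQ] = -1/25, 2·[XZE] = 1/4
[RKQ]:[XZE] = -1/25:1/4 = -4/25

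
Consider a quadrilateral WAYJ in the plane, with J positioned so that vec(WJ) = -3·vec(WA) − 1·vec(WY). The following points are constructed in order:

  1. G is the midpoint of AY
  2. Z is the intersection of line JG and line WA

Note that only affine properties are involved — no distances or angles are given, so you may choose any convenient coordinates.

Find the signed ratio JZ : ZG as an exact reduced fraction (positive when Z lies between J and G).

JZ:ZG = 2

Choose coordinates W = (0, 0), A = (1, 0), Y = (0, 1), J = (-3, -1).
1. G is the midpoint of AY ⇒ G = (1/2, 1/2)
2. Z is the intersection of line JG and line WA ⇒ Z = (-2/3, 0)
Z = J + t·(G−J) with t = 2/3, so JZ:ZG = t:(1−t) = 2/3:1/3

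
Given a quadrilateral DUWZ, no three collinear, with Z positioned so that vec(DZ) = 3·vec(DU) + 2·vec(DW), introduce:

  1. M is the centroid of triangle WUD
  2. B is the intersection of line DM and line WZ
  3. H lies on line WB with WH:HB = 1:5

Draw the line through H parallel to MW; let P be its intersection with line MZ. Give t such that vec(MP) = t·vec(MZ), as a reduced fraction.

Choose coordinates D = (0, 0), U = (1, 0), W = (0, 1), Z = (3, 2).
1. M is the centroid of triangle WUD ⇒ M = (1/3, 1/3)
2. B is the intersection of line DM and line WZ ⇒ B = (3/2, 3/2)
3. H lies on line WB with WH:HB = 1:5 ⇒ H = (1/4, 13/12)
through H parallel to MW: direction (-1/3, 2/3); meets MZ at P = (5/9, 17/36)
P = M + t·(Z−M) with t = 1/12

t = 1/12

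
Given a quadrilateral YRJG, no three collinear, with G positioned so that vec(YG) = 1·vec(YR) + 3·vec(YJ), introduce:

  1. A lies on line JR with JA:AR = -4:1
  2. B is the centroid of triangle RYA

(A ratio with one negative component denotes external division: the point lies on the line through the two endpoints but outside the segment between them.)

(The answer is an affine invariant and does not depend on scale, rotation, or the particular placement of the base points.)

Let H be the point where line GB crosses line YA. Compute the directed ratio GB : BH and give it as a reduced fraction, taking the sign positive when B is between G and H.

Set Y = (0, 0), R = (1, 0), J = (0, 1), G = (1, 3); any affine frame gives the same invariant.
1. A lies on line JR with JA:AR = -4:1 ⇒ A = (4/3, -1/3)
2. B is the centroid of triangle RYA ⇒ B = (7/9, -1/9)
line GB meets YA at H = (44/57, -11/57)
B = G + t·(H−G) with t = 38/39, so GB:BH = 38/39:1/39

GB:BH = 38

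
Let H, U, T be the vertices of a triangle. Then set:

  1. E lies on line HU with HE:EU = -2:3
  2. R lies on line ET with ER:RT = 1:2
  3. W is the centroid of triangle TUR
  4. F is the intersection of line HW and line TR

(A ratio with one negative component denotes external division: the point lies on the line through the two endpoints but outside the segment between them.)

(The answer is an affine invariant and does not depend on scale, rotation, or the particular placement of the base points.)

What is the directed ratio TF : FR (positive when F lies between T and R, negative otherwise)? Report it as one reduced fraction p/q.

TF:FR = 1/5

Assign H = (0, 0), U = (1, 0), T = (0, 1) — the answer is frame-independent, so this choice is without loss of generality.
1. E lies on line HU with HE:EU = -2:3 ⇒ E = (-2, 0)
2. R lies on line ET with ER:RT = 1:2 ⇒ R = (-4/3, 1/3)
3. W is the centroid of triangle TUR ⇒ W = (-1/9, 4/9)
4. F is the intersection of line HW and line TR ⇒ F = (-2/9, 8/9)
F = T + t·(R−T) with t = 1/6, so TF:FR = t:(1−t) = 1/6:5/6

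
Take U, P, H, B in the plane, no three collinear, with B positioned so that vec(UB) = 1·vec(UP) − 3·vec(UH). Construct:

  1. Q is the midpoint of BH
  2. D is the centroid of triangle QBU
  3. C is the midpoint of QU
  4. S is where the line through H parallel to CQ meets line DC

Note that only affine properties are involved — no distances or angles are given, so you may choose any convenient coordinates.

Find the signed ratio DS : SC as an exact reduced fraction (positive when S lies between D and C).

DS:SC = -4/3

Work in coordinates with U = (0, 0), P = (1, 0), H = (0, 1), B = (1, -3).
1. Q is the midpoint of BH ⇒ Q = (1/2, -1)
2. D is the centroid of triangle QBU ⇒ D = (1/2, -4/3)
3. C is the midpoint of QU ⇒ C = (1/4, -1/2)
4. S is where the line through H parallel to CQ meets line DC ⇒ S = (-1/2, 2)
S = D + t·(C−D) with t = 4, so DS:SC = t:(1−t) = 4:-3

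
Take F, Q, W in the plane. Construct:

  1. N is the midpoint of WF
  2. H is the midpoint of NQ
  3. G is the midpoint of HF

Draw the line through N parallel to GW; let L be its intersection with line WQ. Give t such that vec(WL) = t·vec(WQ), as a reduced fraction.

Set F = (0, 0), Q = (1, 0), W = (0, 1); any affine frame gives the same invariant.
1. N is the midpoint of WF ⇒ N = (0, 1/2)
2. H is the midpoint of NQ ⇒ H = (1/2, 1/4)
3. G is the midpoint of HF ⇒ G = (1/4, 1/8)
through N parallel to GW: direction (-1/4, 7/8); meets WQ at L = (-1/5, 6/5)
L = W + t·(Q−W) with t = -1/5

t = -1/5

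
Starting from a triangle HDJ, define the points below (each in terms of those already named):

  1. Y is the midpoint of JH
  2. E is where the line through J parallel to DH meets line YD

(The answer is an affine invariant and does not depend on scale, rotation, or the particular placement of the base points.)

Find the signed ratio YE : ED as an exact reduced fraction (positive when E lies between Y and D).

Work in coordinates with H = (0, 0), D = (1, 0), J = (0, 1).
1. Y is the midpoint of JH ⇒ Y = (0, 1/2)
2. E is where the line through J parallel to DH meets line YD ⇒ E = (-1, 1)
E = Y + t·(D−Y) with t = -1, so YE:ED = t:(1−t) = -1:2

YE:ED = -1/2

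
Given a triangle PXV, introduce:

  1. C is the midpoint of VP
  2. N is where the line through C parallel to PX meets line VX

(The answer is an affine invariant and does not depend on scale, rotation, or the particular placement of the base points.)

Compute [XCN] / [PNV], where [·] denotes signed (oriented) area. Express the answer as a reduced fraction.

[XCN]:[PNV] = -1/2

Work in coordinates with P = (0, 0), X = (1, 0), V = (0, 1).
1. C is the midpoint of VP ⇒ C = (0, 1/2)
2. N is where the line through C parallel to PX meets line VX ⇒ N = (1/2, 1/2)
2·[XCN] = -1/4, 2·[PNV] = 1/2
[XCN]:[PNV] = -1/4:1/2 = -1/2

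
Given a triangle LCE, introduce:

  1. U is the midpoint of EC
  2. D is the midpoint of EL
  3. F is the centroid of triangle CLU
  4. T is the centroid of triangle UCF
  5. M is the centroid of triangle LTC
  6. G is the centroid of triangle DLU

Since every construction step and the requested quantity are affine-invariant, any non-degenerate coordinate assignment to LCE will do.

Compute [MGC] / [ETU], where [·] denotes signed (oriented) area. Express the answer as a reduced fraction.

Work in coordinates with L = (0, 0), C = (1, 0), E = (0, 1).
1. U is the midpoint of EC ⇒ U = (1/2, 1/2)
2. D is the midpoint of EL ⇒ D = (0, 1/2)
3. F is the centroid of triangle CLU ⇒ F = (1/2, 1/6)
4. T is the centroid of triangle UCF ⇒ T = (2/3, 2/9)
5. M is the centroid of triangle LTC ⇒ M = (5/9, 2/27)
6. G is the centroid of triangle DLU ⇒ G = (1/6, 1/3)
2·[MGC] = -7/81, 2·[ETU] = 1/18
[MGC]:[ETU] = -7/81:1/18 = -14/9

[MGC]:[ETU] = -14/9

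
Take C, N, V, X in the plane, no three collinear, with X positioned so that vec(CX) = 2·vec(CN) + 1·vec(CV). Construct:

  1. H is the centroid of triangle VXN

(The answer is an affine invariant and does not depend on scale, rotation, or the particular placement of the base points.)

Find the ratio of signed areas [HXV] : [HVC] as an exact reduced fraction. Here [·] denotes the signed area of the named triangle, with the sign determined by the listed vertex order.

Choose coordinates C = (0, 0), N = (1, 0), V = (0, 1), X = (2, 1).
1. H is the centroid of triangle VXN ⇒ H = (1, 2/3)
2·[HXV] = 2/3, 2·[HVC] = 1
[HXV]:[HVC] = 2/3:1 = 2/3

[HXV]:[HVC] = 2/3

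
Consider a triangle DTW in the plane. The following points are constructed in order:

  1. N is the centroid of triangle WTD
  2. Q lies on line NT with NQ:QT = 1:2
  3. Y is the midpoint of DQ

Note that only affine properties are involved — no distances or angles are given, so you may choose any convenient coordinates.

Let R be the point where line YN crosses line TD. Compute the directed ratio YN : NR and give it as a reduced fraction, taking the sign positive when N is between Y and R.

Assign D = (0, 0), T = (1, 0), W = (0, 1) — the answer is frame-independent, so this choice is without loss of generality.
1. N is the centroid of triangle WTD ⇒ N = (1/3, 1/3)
2. Q lies on line NT with NQ:QT = 1:2 ⇒ Q = (5/9, 2/9)
3. Y is the midpoint of DQ ⇒ Y = (5/18, 1/9)
line YN meets TD at R = (1/4, 0)
N = Y + t·(R−Y) with t = -2, so YN:NR = -2:3

YN:NR = -2/3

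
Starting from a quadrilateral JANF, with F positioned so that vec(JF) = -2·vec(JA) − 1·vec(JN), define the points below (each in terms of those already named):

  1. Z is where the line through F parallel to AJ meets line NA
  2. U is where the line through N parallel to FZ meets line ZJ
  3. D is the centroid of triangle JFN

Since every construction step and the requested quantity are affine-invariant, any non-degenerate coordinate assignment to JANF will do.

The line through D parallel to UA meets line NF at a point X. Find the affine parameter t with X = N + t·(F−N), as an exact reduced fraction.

t = 11/24

Work in coordinates with J = (0, 0), A = (1, 0), N = (0, 1), F = (-2, -1).
1. Z is where the line through F parallel to AJ meets line NA ⇒ Z = (2, -1)
2. U is where the line through N parallel to FZ meets line ZJ ⇒ U = (-2, 1)
3. D is the centroid of triangle JFN ⇒ D = (-2/3, 0)
through D parallel to UA: direction (3, -1); meets NF at X = (-11/12, 1/12)
X = N + t·(F−N) with t = 11/24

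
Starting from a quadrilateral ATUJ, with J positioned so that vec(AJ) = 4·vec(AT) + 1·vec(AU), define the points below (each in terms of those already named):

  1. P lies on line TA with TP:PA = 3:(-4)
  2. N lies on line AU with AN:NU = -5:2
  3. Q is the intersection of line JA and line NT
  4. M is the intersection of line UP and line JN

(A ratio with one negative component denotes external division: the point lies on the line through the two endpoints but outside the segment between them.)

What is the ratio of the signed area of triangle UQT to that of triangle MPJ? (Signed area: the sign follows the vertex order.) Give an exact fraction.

Assign A = (0, 0), T = (1, 0), U = (0, 1), J = (4, 1) — the answer is frame-independent, so this choice is without loss of generality.
1. P lies on line TA with TP:PA = 3:(-4) ⇒ P = (4, 0)
2. N lies on line AU with AN:NU = -5:2 ⇒ N = (0, 5/3)
3. Q is the intersection of line JA and line NT ⇒ Q = (20/23, 5/23)
4. M is the intersection of line UP and line JN ⇒ M = (-8, 3)
2·[UQT] = -2/23, 2·[MPJ] = 12
[UQT]:[MPJ] = -2/23:12 = -1/138

[UQT]:[MPJ] = -1/138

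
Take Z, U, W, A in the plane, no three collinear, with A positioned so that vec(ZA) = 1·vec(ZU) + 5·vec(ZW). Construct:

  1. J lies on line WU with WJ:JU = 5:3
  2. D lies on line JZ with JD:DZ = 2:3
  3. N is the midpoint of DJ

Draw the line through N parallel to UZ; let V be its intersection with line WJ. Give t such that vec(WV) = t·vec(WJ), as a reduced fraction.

t = 28/25

Set Z = (0, 0), U = (1, 0), W = (0, 1), A = (1, 5); any affine frame gives the same invariant.
1. J lies on line WU with WJ:JU = 5:3 ⇒ J = (5/8, 3/8)
2. D lies on line JZ with JD:DZ = 2:3 ⇒ D = (3/8, 9/40)
3. N is the midpoint of DJ ⇒ N = (1/2, 3/10)
through N parallel to UZ: direction (-1, 0); meets WJ at V = (7/10, 3/10)
V = W + t·(J−W) with t = 28/25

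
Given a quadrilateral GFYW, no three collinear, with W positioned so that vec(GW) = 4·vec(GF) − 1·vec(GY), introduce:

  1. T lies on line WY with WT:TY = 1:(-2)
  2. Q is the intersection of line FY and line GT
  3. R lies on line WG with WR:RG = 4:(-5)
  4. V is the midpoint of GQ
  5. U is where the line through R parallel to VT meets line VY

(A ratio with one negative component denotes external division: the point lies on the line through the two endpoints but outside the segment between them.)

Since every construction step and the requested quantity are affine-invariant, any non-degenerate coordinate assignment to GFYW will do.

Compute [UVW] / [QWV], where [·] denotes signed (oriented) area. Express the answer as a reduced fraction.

Set G = (0, 0), F = (1, 0), Y = (0, 1), W = (4, -1); any affine frame gives the same invariant.
1. T lies on line WY with WT:TY = 1:(-2) ⇒ T = (8, -3)
2. Q is the intersection of line FY and line GT ⇒ Q = (8/5, -3/5)
3. R lies on line WG with WR:RG = 4:(-5) ⇒ R = (20, -5)
4. V is the midpoint of GQ ⇒ V = (4/5, -3/10)
5. U is where the line through R parallel to VT meets line VY ⇒ U = (-6/5, 59/20)
2·[UVW] = 9, 2·[QWV] = 2/5
[UVW]:[QWV] = 9:2/5 = 45/2

[UVW]:[QWV] = 45/2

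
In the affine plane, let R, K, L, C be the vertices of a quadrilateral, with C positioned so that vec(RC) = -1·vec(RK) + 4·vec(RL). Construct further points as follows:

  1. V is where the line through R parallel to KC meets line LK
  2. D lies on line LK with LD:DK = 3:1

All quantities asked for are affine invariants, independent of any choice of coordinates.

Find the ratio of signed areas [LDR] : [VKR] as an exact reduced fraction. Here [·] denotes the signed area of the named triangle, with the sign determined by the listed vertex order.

Assign R = (0, 0), K = (1, 0), L = (0, 1), C = (-1, 4) — the answer is frame-independent, so this choice is without loss of generality.
1. V is where the line through R parallel to KC meets line LK ⇒ V = (-1, 2)
2. D lies on line LK with LD:DK = 3:1 ⇒ D = (3/4, 1/4)
2·[LDR] = -3/4, 2·[VKR] = -2
[LDR]:[VKR] = -3/4:-2 = 3/8

[LDR]:[VKR] = 3/8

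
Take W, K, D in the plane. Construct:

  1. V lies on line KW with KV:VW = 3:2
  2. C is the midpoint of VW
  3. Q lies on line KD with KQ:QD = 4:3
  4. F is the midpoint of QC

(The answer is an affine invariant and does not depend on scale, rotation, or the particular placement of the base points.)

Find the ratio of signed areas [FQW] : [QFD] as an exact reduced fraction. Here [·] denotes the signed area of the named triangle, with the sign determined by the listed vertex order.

Assign W = (0, 0), K = (1, 0), D = (0, 1) — the answer is frame-independent, so this choice is without loss of generality.
1. V lies on line KW with KV:VW = 3:2 ⇒ V = (2/5, 0)
2. C is the midpoint of VW ⇒ C = (1/5, 0)
3. Q lies on line KD with KQ:QD = 4:3 ⇒ Q = (3/7, 4/7)
4. F is the midpoint of QC ⇒ F = (11/35, 2/7)
2·[FQW] = 2/35, 2·[QFD] = -6/35
[FQW]:[QFD] = 2/35:-6/35 = -1/3

[FQW]:[QFD] = -1/3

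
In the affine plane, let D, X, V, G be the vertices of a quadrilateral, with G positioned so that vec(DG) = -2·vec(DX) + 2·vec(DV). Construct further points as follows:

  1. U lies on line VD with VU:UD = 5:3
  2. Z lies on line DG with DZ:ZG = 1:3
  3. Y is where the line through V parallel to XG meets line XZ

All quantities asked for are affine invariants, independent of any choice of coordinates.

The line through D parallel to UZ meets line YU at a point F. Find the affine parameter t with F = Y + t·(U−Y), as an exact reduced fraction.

t = -4/5

Assign D = (0, 0), X = (1, 0), V = (0, 1), G = (-2, 2) — the answer is frame-independent, so this choice is without loss of generality.
1. U lies on line VD with VU:UD = 5:3 ⇒ U = (0, 3/8)
2. Z lies on line DG with DZ:ZG = 1:3 ⇒ Z = (-1/2, 1/2)
3. Y is where the line through V parallel to XG meets line XZ ⇒ Y = (2, -1/3)
through D parallel to UZ: direction (-1/2, 1/8); meets YU at F = (18/5, -9/10)
F = Y + t·(U−Y) with t = -4/5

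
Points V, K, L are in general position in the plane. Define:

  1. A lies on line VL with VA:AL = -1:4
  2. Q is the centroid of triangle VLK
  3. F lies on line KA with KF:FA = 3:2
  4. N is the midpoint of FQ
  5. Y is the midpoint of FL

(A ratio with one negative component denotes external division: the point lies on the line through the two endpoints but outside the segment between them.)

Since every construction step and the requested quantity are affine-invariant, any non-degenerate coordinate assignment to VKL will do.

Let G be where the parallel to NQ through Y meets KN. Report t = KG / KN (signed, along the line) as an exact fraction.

Choose coordinates V = (0, 0), K = (1, 0), L = (0, 1).
1. A lies on line VL with VA:AL = -1:4 ⇒ A = (0, -1/3)
2. Q is the centroid of triangle VLK ⇒ Q = (1/3, 1/3)
3. F lies on line KA with KF:FA = 3:2 ⇒ F = (2/5, -1/5)
4. N is the midpoint of FQ ⇒ N = (11/30, 1/15)
5. Y is the midpoint of FL ⇒ Y = (1/5, 2/5)
through Y parallel to NQ: direction (-1/30, 4/15); meets KN at G = (6/25, 2/25)
G = K + t·(N−K) with t = 6/5

t = 6/5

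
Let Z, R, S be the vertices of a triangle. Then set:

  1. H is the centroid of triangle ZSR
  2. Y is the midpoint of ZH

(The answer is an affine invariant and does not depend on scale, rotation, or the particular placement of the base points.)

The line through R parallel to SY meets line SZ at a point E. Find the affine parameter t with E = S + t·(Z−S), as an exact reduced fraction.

Assign Z = (0, 0), R = (1, 0), S = (0, 1) — the answer is frame-independent, so this choice is without loss of generality.
1. H is the centroid of triangle ZSR ⇒ H = (1/3, 1/3)
2. Y is the midpoint of ZH ⇒ Y = (1/6, 1/6)
through R parallel to SY: direction (1/6, -5/6); meets SZ at E = (0, 5)
E = S + t·(Z−S) with t = -4

t = -4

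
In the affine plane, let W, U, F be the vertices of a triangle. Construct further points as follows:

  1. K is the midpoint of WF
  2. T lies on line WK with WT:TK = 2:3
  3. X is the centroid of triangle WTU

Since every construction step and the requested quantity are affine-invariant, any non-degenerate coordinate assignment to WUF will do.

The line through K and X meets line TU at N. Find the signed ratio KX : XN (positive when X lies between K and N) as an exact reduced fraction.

KX:XN = -11/2

Set W = (0, 0), U = (1, 0), F = (0, 1); any affine frame gives the same invariant.
1. K is the midpoint of WF ⇒ K = (0, 1/2)
2. T lies on line WK with WT:TK = 2:3 ⇒ T = (0, 1/5)
3. X is the centroid of triangle WTU ⇒ X = (1/3, 1/15)
line KX meets TU at N = (3/11, 8/55)
X = K + t·(N−K) with t = 11/9, so KX:XN = 11/9:-2/9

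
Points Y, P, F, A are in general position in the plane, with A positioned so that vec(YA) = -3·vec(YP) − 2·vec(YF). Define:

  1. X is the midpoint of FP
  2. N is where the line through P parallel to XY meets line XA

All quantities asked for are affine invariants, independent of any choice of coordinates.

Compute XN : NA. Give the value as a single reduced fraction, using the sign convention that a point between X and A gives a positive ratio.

Work in coordinates with Y = (0, 0), P = (1, 0), F = (0, 1), A = (-3, -2).
1. X is the midpoint of FP ⇒ X = (1/2, 1/2)
2. N is where the line through P parallel to XY meets line XA ⇒ N = (4, 3)
N = X + t·(A−X) with t = -1, so XN:NA = t:(1−t) = -1:2

XN:NA = -1/2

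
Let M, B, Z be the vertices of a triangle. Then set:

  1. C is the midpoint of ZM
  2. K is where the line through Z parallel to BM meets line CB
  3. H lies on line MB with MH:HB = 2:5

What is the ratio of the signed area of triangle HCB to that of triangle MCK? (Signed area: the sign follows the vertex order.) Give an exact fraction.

Choose coordinates M = (0, 0), B = (1, 0), Z = (0, 1).
1. C is the midpoint of ZM ⇒ C = (0, 1/2)
2. K is where the line through Z parallel to BM meets line CB ⇒ K = (-1, 1)
3. H lies on line MB with MH:HB = 2:5 ⇒ H = (2/7, 0)
2·[HCB] = -5/14, 2·[MCK] = 1/2
[HCB]:[MCK] = -5/14:1/2 = -5/7

[HCB]:[MCK] = -5/7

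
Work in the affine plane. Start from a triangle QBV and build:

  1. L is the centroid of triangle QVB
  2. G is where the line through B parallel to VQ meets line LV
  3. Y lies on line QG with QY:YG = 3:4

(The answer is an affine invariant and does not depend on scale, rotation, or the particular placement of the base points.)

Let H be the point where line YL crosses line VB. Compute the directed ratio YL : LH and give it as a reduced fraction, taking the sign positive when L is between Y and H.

YL:LH = 2

Set Q = (0, 0), B = (1, 0), V = (0, 1); any affine frame gives the same invariant.
1. L is the centroid of triangle QVB ⇒ L = (1/3, 1/3)
2. G is where the line through B parallel to VQ meets line LV ⇒ G = (1, -1)
3. Y lies on line QG with QY:YG = 3:4 ⇒ Y = (3/7, -3/7)
line YL meets VB at H = (2/7, 5/7)
L = Y + t·(H−Y) with t = 2/3, so YL:LH = 2/3:1/3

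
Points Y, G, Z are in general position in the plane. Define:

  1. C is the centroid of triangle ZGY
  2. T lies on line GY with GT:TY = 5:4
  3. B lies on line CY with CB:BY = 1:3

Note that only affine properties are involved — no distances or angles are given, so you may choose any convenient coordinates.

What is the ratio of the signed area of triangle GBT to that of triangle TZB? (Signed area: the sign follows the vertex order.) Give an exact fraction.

[GBT]:[TZB] = 5/3

Assign Y = (0, 0), G = (1, 0), Z = (0, 1) — the answer is frame-independent, so this choice is without loss of generality.
1. C is the centroid of triangle ZGY ⇒ C = (1/3, 1/3)
2. T lies on line GY with GT:TY = 5:4 ⇒ T = (4/9, 0)
3. B lies on line CY with CB:BY = 1:3 ⇒ B = (1/4, 1/4)
2·[GBT] = 5/36, 2·[TZB] = 1/12
[GBT]:[TZB] = 5/36:1/12 = 5/3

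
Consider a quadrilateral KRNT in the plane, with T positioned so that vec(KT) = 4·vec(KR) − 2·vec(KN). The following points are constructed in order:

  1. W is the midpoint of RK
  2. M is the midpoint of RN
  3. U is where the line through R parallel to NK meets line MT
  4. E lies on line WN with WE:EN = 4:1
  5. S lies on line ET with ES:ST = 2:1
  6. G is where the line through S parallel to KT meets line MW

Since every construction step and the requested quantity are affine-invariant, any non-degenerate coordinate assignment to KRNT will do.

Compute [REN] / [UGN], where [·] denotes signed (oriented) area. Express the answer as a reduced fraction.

[REN]:[UGN] = 21/113

Work in coordinates with K = (0, 0), R = (1, 0), N = (0, 1), T = (4, -2).
1. W is the midpoint of RK ⇒ W = (1/2, 0)
2. M is the midpoint of RN ⇒ M = (1/2, 1/2)
3. U is where the line through R parallel to NK meets line MT ⇒ U = (1, 1/7)
4. E lies on line WN with WE:EN = 4:1 ⇒ E = (1/10, 4/5)
5. S lies on line ET with ES:ST = 2:1 ⇒ S = (27/10, -16/15)
6. G is where the line through S parallel to KT meets line MW ⇒ G = (1/2, 1/30)
2·[REN] = -1/10, 2·[UGN] = -113/210
[REN]:[UGN] = -1/10:-113/210 = 21/113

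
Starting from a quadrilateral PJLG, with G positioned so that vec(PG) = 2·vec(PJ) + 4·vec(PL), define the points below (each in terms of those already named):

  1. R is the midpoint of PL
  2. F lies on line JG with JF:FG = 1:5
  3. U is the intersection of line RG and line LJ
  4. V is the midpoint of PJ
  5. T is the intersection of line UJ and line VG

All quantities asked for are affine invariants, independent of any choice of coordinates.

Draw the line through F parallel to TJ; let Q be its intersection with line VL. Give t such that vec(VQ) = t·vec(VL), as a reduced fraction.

t = 8/3

Set P = (0, 0), J = (1, 0), L = (0, 1), G = (2, 4); any affine frame gives the same invariant.
1. R is the midpoint of PL ⇒ R = (0, 1/2)
2. F lies on line JG with JF:FG = 1:5 ⇒ F = (7/6, 2/3)
3. U is the intersection of line RG and line LJ ⇒ U = (2/11, 9/11)
4. V is the midpoint of PJ ⇒ V = (1/2, 0)
5. T is the intersection of line UJ and line VG ⇒ T = (7/11, 4/11)
through F parallel to TJ: direction (4/11, -4/11); meets VL at Q = (-5/6, 8/3)
Q = V + t·(L−V) with t = 8/3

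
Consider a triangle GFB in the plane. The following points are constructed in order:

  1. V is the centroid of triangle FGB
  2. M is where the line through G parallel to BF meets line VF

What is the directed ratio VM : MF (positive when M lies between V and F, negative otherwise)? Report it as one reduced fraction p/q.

Set G = (0, 0), F = (1, 0), B = (0, 1); any affine frame gives the same invariant.
1. V is the centroid of triangle FGB ⇒ V = (1/3, 1/3)
2. M is where the line through G parallel to BF meets line VF ⇒ M = (-1, 1)
M = V + t·(F−V) with t = -2, so VM:MF = t:(1−t) = -2:3

VM:MF = -2/3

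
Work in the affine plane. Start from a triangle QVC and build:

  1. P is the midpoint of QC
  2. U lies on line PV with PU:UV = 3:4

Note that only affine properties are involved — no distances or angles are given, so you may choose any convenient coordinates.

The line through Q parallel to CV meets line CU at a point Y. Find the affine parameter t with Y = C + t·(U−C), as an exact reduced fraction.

t = 7/2

Assign Q = (0, 0), V = (1, 0), C = (0, 1) — the answer is frame-independent, so this choice is without loss of generality.
1. P is the midpoint of QC ⇒ P = (0, 1/2)
2. U lies on line PV with PU:UV = 3:4 ⇒ U = (3/7, 2/7)
through Q parallel to CV: direction (1, -1); meets CU at Y = (3/2, -3/2)
Y = C + t·(U−C) with t = 7/2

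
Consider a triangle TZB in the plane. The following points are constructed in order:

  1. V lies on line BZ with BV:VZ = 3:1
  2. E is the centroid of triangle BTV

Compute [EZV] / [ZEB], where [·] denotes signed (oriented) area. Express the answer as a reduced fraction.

Set T = (0, 0), Z = (1, 0), B = (0, 1); any affine frame gives the same invariant.
1. V lies on line BZ with BV:VZ = 3:1 ⇒ V = (3/4, 1/4)
2. E is the centroid of triangle BTV ⇒ E = (1/4, 5/12)
2·[EZV] = 1/12, 2·[ZEB] = -1/3
[EZV]:[ZEB] = 1/12:-1/3 = -1/4

[EZV]:[ZEB] = -1/4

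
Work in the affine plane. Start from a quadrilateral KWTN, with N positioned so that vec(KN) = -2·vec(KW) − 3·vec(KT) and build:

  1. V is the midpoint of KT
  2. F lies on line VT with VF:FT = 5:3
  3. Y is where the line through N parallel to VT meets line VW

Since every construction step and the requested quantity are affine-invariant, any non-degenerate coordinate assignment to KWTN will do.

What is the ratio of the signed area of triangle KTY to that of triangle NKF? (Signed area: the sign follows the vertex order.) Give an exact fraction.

Assign K = (0, 0), W = (1, 0), T = (0, 1), N = (-2, -3) — the answer is frame-independent, so this choice is without loss of generality.
1. V is the midpoint of KT ⇒ V = (0, 1/2)
2. F lies on line VT with VF:FT = 5:3 ⇒ F = (0, 13/16)
3. Y is where the line through N parallel to VT meets line VW ⇒ Y = (-2, 3/2)
2·[KTY] = 2, 2·[NKF] = 13/8
[KTY]:[NKF] = 2:13/8 = 16/13

[KTY]:[NKF] = 16/13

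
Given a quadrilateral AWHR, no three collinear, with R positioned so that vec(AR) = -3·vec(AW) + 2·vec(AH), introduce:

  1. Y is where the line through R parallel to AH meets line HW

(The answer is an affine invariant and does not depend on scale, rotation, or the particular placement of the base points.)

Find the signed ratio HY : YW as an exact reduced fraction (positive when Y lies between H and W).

Set A = (0, 0), W = (1, 0), H = (0, 1), R = (-3, 2); any affine frame gives the same invariant.
1. Y is where the line through R parallel to AH meets line HW ⇒ Y = (-3, 4)
Y = H + t·(W−H) with t = -3, so HY:YW = t:(1−t) = -3:4

HY:YW = -3/4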